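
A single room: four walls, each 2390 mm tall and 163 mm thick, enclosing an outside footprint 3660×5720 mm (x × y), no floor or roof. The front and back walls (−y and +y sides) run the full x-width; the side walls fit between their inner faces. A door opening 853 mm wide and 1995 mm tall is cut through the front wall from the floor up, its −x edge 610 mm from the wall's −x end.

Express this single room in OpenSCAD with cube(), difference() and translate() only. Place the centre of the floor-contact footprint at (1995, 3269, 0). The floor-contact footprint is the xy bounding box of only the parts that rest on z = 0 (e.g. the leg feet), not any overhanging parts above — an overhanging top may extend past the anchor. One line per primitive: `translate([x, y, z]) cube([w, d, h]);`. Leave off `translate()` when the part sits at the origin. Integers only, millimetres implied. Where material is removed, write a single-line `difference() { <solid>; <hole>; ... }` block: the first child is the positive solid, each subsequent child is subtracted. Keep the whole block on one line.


difference() { translate([165, 409, 0]) cube([3660, 163, 2390]); translate([775, 409, 0]) cube([853, 163, 1995]); }
translate([165, 5966, 0]) cube([3660, 163, 2390]);
translate([165, 572, 0]) cube([163, 5394, 2390]);
translate([3662, 572, 0]) cube([163, 5394, 2390]);


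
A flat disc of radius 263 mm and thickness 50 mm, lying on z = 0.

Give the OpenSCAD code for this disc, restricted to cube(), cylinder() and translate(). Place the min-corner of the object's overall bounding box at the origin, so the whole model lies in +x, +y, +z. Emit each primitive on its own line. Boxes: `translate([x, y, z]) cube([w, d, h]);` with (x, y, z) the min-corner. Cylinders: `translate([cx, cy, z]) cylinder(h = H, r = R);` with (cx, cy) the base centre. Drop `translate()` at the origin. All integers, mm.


translate([263, 263, 0]) cylinder(h = 50, r = 263);


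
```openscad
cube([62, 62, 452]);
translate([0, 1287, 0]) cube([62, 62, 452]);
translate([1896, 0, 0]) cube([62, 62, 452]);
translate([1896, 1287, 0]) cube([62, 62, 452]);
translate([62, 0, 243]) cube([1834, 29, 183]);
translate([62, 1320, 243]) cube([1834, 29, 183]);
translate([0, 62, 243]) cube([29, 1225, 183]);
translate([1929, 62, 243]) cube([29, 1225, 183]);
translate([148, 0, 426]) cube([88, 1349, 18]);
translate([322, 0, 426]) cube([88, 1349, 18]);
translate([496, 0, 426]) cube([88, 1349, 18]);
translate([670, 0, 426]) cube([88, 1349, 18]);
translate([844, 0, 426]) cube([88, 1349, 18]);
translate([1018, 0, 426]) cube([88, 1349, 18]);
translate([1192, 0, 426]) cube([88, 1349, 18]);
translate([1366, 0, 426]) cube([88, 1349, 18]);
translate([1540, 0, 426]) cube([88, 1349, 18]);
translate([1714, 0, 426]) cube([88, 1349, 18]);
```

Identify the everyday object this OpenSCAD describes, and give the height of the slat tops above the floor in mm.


A bed frame. The slat-top height is 444 mm.

Four posts, four rails, and a row of slats — a bed frame. Slats sit on the rails at z = 243 + 183 = 426; with slat thickness 18, the top is 444 mm.


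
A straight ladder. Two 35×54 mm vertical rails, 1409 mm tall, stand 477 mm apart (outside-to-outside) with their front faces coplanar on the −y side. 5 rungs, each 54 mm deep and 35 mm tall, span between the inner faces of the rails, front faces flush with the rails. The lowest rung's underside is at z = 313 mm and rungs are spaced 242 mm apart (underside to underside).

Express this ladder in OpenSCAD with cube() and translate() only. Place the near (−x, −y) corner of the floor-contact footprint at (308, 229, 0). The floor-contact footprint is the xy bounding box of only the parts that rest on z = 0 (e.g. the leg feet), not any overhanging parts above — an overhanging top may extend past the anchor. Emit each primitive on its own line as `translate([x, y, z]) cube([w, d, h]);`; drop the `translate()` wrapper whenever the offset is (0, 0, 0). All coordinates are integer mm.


// rung span = 477 - 2*35 = 407
// rung[k] z = 313 + k*242
translate([308, 229, 0]) cube([35, 54, 1409]);
translate([750, 229, 0]) cube([35, 54, 1409]);
translate([343, 229, 313]) cube([407, 54, 35]);
translate([343, 229, 555]) cube([407, 54, 35]);
translate([343, 229, 797]) cube([407, 54, 35]);
translate([343, 229, 1039]) cube([407, 54, 35]);
translate([343, 229, 1281]) cube([407, 54, 35]);


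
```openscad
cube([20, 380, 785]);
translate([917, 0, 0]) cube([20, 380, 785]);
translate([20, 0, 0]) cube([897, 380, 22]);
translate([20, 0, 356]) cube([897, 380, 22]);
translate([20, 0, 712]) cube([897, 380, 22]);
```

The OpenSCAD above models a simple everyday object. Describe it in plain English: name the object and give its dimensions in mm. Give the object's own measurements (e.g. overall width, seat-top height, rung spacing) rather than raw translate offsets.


An open bookshelf. Two side panels, each 20 mm thick, 380 mm deep and 785 mm tall, stand 937 mm apart (outside-to-outside). Between them sit 3 shelves, each 22 mm thick and 380 mm deep, spanning the full gap between the sides. The bottom shelf rests on the floor (its underside at z = 0) and the clear gap between one shelf's top and the next shelf's underside is 334 mm.


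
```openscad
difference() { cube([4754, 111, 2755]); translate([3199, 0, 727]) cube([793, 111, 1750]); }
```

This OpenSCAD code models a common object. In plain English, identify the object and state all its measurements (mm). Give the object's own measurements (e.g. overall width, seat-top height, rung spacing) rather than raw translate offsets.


A wall 4754 mm long (x), 111 mm thick (y), 2755 mm tall, with a rectangular window opening cut through it. The opening is 793 mm wide and 1750 mm tall; its sill is at z = 727 mm and its near (−x) edge is 3199 mm from the wall's −x end. The opening passes through the full wall thickness.


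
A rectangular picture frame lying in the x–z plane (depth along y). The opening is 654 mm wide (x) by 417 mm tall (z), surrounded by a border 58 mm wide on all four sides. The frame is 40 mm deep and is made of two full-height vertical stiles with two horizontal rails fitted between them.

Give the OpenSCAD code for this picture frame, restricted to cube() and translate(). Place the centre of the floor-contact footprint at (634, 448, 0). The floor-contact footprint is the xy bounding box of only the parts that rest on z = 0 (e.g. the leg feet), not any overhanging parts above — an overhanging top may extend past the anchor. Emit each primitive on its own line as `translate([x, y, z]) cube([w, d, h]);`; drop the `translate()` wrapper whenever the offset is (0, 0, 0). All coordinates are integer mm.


translate([249, 428, 0]) cube([58, 40, 533]);
translate([961, 428, 0]) cube([58, 40, 533]);
translate([307, 428, 0]) cube([654, 40, 58]);
translate([307, 428, 475]) cube([654, 40, 58]);


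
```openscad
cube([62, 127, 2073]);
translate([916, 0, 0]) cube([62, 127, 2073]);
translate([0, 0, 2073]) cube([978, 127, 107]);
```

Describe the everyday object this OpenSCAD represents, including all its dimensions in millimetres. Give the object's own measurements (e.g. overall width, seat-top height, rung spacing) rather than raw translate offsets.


A door frame. The clear opening is 854 mm wide and 2073 mm high. Two 62 mm wide jambs, 127 mm deep, stand either side of the opening from the floor to the top of the opening. A 107 mm thick head sits across the top of both jambs, spanning the full outside width of the frame.


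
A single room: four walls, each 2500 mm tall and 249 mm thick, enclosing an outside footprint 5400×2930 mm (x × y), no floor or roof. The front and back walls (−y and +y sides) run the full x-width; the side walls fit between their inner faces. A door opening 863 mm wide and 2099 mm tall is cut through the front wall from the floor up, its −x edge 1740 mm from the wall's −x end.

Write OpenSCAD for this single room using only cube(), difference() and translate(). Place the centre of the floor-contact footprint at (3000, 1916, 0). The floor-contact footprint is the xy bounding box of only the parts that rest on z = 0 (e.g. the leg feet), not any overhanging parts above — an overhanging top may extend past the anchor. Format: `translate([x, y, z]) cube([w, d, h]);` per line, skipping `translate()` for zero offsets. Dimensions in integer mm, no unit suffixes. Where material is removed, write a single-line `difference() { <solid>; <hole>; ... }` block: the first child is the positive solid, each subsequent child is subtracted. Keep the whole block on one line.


difference() { translate([300, 451, 0]) cube([5400, 249, 2500]); translate([2040, 451, 0]) cube([863, 249, 2099]); }
translate([300, 3132, 0]) cube([5400, 249, 2500]);
translate([300, 700, 0]) cube([249, 2432, 2500]);
translate([5451, 700, 0]) cube([249, 2432, 2500]);


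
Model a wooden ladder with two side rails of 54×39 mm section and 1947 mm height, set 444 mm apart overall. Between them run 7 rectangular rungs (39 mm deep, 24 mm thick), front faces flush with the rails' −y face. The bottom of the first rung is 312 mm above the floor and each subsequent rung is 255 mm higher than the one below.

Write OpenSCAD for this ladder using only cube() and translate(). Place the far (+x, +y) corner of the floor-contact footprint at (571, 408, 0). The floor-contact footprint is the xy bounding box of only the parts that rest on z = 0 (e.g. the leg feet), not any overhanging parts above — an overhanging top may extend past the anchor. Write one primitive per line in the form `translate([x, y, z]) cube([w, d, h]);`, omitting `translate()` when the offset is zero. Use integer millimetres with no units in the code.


// rung span = 444 - 2*54 = 336
// rung[k] z = 312 + k*255
translate([127, 369, 0]) cube([54, 39, 1947]);
translate([517, 369, 0]) cube([54, 39, 1947]);
translate([181, 369, 312]) cube([336, 39, 24]);
translate([181, 369, 567]) cube([336, 39, 24]);
translate([181, 369, 822]) cube([336, 39, 24]);
translate([181, 369, 1077]) cube([336, 39, 24]);
translate([181, 369, 1332]) cube([336, 39, 24]);
translate([181, 369, 1587]) cube([336, 39, 24]);
translate([181, 369, 1842]) cube([336, 39, 24]);


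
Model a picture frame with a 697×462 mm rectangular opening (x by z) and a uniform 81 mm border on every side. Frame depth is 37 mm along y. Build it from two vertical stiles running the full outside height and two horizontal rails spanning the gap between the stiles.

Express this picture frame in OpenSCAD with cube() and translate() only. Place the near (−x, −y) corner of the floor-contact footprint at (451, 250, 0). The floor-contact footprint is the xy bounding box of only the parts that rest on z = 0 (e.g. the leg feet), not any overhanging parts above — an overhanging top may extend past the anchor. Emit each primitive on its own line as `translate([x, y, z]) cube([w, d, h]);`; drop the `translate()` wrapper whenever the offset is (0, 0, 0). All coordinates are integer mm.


translate([451, 250, 0]) cube([81, 37, 624]);
translate([1229, 250, 0]) cube([81, 37, 624]);
translate([532, 250, 0]) cube([697, 37, 81]);
translate([532, 250, 543]) cube([697, 37, 81]);


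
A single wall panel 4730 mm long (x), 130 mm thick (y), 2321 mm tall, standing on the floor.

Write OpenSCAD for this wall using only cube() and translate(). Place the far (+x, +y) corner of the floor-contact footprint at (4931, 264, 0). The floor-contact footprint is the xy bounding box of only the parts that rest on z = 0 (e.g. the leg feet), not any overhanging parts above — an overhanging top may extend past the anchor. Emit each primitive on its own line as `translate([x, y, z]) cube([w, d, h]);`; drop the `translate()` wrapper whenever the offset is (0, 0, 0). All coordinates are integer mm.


translate([201, 134, 0]) cube([4730, 130, 2321]);


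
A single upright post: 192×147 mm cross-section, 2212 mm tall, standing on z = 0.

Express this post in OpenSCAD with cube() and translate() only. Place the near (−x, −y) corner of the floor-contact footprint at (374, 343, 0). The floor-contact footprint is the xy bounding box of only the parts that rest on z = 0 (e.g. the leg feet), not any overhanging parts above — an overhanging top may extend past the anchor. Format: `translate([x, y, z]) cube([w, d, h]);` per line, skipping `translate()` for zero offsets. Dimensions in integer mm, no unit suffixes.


translate([374, 343, 0]) cube([192, 147, 2212]);


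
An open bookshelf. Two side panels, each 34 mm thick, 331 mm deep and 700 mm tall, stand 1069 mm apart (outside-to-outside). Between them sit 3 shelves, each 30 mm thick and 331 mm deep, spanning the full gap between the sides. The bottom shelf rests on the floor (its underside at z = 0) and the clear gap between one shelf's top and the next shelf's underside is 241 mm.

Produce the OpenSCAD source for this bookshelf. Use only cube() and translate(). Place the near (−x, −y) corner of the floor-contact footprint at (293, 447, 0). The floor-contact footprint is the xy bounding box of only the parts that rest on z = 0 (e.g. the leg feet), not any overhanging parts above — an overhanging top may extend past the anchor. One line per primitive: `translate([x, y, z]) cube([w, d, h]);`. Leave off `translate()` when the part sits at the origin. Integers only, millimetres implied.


translate([293, 447, 0]) cube([34, 331, 700]);
translate([1328, 447, 0]) cube([34, 331, 700]);
translate([327, 447, 0]) cube([1001, 331, 30]);
translate([327, 447, 271]) cube([1001, 331, 30]);
translate([327, 447, 542]) cube([1001, 331, 30]);


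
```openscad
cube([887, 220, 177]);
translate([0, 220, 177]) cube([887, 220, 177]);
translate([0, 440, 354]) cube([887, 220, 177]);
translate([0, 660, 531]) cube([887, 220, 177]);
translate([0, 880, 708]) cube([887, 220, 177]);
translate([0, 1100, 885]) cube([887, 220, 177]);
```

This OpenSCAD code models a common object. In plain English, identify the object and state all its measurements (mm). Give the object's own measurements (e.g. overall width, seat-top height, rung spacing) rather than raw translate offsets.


A straight staircase of 6 solid steps. Each step is 887 mm wide (x), 220 mm deep (y, the going) and 177 mm tall (the rise). The first step rests on the floor; each subsequent step sits one going further in +y and one rise higher in +z, directly behind and above the previous step with no overlap.


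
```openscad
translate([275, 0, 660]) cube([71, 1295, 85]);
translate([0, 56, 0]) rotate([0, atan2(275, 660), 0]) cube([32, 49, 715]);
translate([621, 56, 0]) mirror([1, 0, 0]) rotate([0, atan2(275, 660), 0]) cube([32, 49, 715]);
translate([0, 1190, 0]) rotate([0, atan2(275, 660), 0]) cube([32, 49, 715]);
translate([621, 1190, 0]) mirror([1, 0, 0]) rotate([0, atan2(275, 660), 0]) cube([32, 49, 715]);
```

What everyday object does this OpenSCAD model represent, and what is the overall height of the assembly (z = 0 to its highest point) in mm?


A sawhorse. The overall height is 745 mm.

A beam across two mirrored pairs of raked legs — a sawhorse. The beam's underside is at z = 660 (matching the legs' vertical rise in atan2(275, 660)) and the beam is 85 mm tall, so its top is at 660 + 85 = 745 mm. The raked legs top out at the beam's underside, so that is the highest point.


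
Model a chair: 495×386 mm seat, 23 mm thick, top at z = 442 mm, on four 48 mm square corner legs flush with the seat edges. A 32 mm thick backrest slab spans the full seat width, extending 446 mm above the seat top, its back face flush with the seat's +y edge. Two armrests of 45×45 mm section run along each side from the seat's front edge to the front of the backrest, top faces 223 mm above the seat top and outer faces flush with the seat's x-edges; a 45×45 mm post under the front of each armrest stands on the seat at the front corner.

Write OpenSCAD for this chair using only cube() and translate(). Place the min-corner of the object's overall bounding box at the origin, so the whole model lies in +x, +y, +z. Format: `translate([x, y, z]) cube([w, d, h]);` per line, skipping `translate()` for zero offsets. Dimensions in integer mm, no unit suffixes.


// leg_h = 442 - 23 = 419
// arm post h = 223 - 45 = 178
translate([0, 0, 419]) cube([495, 386, 23]);
cube([48, 48, 419]);
translate([447, 0, 0]) cube([48, 48, 419]);
translate([0, 338, 0]) cube([48, 48, 419]);
translate([447, 338, 0]) cube([48, 48, 419]);
translate([0, 354, 442]) cube([495, 32, 446]);
translate([0, 0, 620]) cube([45, 354, 45]);
translate([450, 0, 620]) cube([45, 354, 45]);
translate([0, 0, 442]) cube([45, 45, 178]);
translate([450, 0, 442]) cube([45, 45, 178]);


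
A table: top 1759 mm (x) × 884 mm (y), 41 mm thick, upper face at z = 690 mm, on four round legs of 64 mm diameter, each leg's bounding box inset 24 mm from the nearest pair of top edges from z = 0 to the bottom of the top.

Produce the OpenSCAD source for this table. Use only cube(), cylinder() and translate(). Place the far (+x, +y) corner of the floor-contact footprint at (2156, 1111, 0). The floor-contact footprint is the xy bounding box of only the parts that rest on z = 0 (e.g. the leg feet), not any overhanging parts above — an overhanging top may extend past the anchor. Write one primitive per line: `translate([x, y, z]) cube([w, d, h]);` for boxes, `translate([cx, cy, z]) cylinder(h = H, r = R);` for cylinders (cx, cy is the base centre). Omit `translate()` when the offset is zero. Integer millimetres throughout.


// leg_h = 690 - 41 = 649
translate([421, 251, 649]) cube([1759, 884, 41]);
translate([477, 307, 0]) cylinder(h = 649, r = 32);
translate([2124, 307, 0]) cylinder(h = 649, r = 32);
translate([477, 1079, 0]) cylinder(h = 649, r = 32);
translate([2124, 1079, 0]) cylinder(h = 649, r = 32);


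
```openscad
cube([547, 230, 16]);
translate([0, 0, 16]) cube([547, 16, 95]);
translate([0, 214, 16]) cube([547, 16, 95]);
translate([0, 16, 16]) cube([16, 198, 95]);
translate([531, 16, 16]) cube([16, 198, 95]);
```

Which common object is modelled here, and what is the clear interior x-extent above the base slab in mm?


An open box. The internal width is 515 mm.

A 547×230 base slab with four walls standing on it — an open box. The base is 547 mm wide and the walls are 16 mm thick, so the internal width is 547 − 2 × 16 = 515 mm.


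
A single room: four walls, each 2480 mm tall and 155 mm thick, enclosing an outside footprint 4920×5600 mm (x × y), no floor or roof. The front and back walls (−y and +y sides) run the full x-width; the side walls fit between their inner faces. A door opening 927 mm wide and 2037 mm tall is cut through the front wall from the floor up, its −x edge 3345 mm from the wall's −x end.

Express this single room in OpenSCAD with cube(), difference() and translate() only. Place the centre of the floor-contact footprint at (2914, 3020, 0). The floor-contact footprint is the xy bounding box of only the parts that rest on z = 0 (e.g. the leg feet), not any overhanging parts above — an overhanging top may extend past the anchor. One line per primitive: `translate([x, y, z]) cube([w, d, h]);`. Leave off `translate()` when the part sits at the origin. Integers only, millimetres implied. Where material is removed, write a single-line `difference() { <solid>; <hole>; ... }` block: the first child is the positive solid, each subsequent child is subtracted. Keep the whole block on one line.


difference() { translate([454, 220, 0]) cube([4920, 155, 2480]); translate([3799, 220, 0]) cube([927, 155, 2037]); }
translate([454, 5665, 0]) cube([4920, 155, 2480]);
translate([454, 375, 0]) cube([155, 5290, 2480]);
translate([5219, 375, 0]) cube([155, 5290, 2480]);


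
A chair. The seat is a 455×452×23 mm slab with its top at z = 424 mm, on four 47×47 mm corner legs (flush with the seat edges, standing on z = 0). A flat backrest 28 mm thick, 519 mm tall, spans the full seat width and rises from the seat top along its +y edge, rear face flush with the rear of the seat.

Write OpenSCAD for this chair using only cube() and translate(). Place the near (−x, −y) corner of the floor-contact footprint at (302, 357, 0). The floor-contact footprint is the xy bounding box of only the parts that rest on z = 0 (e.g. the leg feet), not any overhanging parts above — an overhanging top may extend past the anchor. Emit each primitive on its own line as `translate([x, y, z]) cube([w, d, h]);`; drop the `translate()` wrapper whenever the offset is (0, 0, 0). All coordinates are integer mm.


translate([302, 357, 401]) cube([455, 452, 23]);
translate([302, 357, 0]) cube([47, 47, 401]);
translate([710, 357, 0]) cube([47, 47, 401]);
translate([302, 762, 0]) cube([47, 47, 401]);
translate([710, 762, 0]) cube([47, 47, 401]);
translate([302, 781, 424]) cube([455, 28, 519]);


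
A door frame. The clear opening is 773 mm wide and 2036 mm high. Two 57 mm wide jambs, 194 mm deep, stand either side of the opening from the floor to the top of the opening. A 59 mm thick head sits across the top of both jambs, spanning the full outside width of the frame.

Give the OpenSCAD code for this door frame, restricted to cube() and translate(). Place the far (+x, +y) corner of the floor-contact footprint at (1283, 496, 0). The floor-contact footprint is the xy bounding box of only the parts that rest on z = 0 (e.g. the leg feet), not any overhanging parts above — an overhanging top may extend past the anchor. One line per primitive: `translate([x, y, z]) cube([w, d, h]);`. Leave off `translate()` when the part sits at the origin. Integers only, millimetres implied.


translate([396, 302, 0]) cube([57, 194, 2036]);
translate([1226, 302, 0]) cube([57, 194, 2036]);
translate([396, 302, 2036]) cube([887, 194, 59]);


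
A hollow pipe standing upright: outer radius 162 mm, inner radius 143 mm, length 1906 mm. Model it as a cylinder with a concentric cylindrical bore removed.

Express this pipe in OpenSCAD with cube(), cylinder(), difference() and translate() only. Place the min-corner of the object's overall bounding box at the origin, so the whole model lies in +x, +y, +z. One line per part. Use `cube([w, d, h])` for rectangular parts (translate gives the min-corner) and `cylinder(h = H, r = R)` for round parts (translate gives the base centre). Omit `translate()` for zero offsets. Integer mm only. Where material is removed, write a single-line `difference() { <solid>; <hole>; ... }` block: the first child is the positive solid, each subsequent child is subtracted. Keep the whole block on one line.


difference() { translate([162, 162, 0]) cylinder(h = 1906, r = 162); translate([162, 162, 0]) cylinder(h = 1906, r = 143); }


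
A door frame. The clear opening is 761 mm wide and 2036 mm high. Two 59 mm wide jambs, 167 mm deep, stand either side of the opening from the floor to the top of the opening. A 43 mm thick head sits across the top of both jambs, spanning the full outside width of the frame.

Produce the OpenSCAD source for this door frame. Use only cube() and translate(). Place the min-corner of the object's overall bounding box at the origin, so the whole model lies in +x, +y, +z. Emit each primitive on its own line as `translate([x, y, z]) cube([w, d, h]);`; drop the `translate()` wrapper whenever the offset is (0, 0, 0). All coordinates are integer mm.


cube([59, 167, 2036]);
translate([820, 0, 0]) cube([59, 167, 2036]);
translate([0, 0, 2036]) cube([879, 167, 43]);


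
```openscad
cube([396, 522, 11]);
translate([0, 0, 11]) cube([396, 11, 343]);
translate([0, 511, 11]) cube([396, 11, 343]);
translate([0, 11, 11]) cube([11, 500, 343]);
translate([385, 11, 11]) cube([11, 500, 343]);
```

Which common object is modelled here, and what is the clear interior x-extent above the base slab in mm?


An open box. The internal width is 374 mm.

A 396×522 base slab with four walls standing on it — an open box. The base is 396 mm wide and the walls are 11 mm thick, so the internal width is 396 − 2 × 11 = 374 mm.


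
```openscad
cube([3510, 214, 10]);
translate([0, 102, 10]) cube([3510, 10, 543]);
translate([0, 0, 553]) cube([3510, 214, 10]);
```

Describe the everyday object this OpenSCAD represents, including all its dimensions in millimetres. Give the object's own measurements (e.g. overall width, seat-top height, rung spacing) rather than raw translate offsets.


An I-beam lying along x, 3510 mm long. Overall section height 563 mm. Two flanges 214 mm wide (y) and 10 mm thick, one on the floor and one at the top; a web 10 mm thick runs between them, centred on the flange width.


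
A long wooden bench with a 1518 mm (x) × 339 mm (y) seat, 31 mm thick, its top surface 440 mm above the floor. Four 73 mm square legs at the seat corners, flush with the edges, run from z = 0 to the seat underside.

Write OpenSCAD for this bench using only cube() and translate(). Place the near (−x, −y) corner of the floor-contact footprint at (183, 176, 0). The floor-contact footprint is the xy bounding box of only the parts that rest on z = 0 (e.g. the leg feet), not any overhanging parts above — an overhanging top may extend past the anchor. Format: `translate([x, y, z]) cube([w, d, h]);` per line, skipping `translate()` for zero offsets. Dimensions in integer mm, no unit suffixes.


translate([183, 176, 409]) cube([1518, 339, 31]);
translate([183, 176, 0]) cube([73, 73, 409]);
translate([183, 442, 0]) cube([73, 73, 409]);
translate([1628, 176, 0]) cube([73, 73, 409]);
translate([1628, 442, 0]) cube([73, 73, 409]);


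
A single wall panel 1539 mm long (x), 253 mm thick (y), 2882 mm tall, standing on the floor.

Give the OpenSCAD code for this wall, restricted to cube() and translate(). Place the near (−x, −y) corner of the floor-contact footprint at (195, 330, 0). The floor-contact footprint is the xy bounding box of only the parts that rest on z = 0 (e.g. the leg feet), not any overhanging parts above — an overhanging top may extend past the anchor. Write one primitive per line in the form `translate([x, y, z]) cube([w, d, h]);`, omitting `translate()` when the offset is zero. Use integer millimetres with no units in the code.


translate([195, 330, 0]) cube([1539, 253, 2882]);


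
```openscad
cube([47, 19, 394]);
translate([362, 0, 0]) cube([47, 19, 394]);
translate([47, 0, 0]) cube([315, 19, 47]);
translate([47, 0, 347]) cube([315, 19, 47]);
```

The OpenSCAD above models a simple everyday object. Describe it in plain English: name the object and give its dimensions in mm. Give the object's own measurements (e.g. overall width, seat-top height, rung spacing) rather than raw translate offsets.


A rectangular picture frame lying in the x–z plane (depth along y). The opening is 315 mm wide (x) by 300 mm tall (z), surrounded by a border 47 mm wide on all four sides. The frame is 19 mm deep and is made of two full-height vertical stiles with two horizontal rails fitted between them.


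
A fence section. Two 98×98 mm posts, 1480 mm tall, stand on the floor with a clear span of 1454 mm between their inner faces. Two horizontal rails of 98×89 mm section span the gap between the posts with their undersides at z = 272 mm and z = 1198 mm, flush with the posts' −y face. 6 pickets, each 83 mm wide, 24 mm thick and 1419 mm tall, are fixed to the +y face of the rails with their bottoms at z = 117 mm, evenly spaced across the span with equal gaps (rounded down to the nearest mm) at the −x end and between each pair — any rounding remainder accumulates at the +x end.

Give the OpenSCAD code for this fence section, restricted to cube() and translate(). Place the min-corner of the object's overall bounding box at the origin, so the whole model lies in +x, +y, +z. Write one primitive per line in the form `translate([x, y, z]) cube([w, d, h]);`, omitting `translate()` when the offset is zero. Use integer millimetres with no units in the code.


cube([98, 98, 1480]);
translate([1552, 0, 0]) cube([98, 98, 1480]);
translate([98, 0, 272]) cube([1454, 98, 89]);
translate([98, 0, 1198]) cube([1454, 98, 89]);
translate([234, 98, 117]) cube([83, 24, 1419]);
translate([453, 98, 117]) cube([83, 24, 1419]);
translate([672, 98, 117]) cube([83, 24, 1419]);
translate([891, 98, 117]) cube([83, 24, 1419]);
translate([1110, 98, 117]) cube([83, 24, 1419]);
translate([1329, 98, 117]) cube([83, 24, 1419]);


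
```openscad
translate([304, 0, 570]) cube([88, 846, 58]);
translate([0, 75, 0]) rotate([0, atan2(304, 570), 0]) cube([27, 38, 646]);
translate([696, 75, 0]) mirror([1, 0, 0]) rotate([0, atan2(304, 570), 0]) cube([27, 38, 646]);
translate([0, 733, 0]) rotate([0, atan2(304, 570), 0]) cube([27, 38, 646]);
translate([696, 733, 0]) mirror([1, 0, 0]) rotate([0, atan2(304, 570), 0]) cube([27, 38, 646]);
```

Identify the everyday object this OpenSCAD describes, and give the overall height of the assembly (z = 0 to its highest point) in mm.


A sawhorse. The overall height is 628 mm.

A beam across two mirrored pairs of raked legs — a sawhorse. The beam's underside is at z = 570 (matching the legs' vertical rise in atan2(304, 570)) and the beam is 58 mm tall, so its top is at 570 + 58 = 628 mm. The raked legs top out at the beam's underside, so that is the highest point.


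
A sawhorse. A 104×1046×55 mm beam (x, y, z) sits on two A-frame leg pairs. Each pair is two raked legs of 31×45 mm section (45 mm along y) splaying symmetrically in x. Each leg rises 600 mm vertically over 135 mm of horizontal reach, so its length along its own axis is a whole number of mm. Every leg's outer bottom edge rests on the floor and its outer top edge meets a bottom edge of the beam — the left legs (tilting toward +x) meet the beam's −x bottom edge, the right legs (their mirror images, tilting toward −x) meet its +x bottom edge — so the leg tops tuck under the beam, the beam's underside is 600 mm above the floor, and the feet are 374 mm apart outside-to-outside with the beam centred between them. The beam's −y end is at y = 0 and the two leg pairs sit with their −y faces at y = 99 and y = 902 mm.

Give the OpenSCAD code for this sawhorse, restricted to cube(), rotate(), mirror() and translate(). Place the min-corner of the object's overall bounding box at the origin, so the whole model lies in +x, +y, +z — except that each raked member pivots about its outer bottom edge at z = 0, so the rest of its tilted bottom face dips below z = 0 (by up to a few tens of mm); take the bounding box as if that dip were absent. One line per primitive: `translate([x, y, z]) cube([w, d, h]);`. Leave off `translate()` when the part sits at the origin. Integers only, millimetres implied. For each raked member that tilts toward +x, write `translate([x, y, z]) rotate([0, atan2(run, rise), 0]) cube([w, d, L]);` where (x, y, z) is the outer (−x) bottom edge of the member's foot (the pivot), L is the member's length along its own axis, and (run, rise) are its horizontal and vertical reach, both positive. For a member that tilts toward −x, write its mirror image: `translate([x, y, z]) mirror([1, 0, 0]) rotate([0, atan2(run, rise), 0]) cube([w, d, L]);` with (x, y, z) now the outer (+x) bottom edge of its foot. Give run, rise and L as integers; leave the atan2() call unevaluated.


// leg length = √(135² + 600²) = 615
// right-leg outer foot x = 2·135 + 104 = 374
// beam min-corner = (135, 0, 600)
translate([135, 0, 600]) cube([104, 1046, 55]);
translate([0, 99, 0]) rotate([0, atan2(135, 600), 0]) cube([31, 45, 615]);
translate([374, 99, 0]) mirror([1, 0, 0]) rotate([0, atan2(135, 600), 0]) cube([31, 45, 615]);
translate([0, 902, 0]) rotate([0, atan2(135, 600), 0]) cube([31, 45, 615]);
translate([374, 902, 0]) mirror([1, 0, 0]) rotate([0, atan2(135, 600), 0]) cube([31, 45, 615]);


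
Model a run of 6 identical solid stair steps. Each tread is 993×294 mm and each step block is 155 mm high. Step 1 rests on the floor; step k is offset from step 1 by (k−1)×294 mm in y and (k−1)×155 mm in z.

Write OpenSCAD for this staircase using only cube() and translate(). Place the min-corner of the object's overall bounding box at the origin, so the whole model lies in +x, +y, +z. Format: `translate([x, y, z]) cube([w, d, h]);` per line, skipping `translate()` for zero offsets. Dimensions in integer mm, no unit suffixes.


cube([993, 294, 155]);
translate([0, 294, 155]) cube([993, 294, 155]);
translate([0, 588, 310]) cube([993, 294, 155]);
translate([0, 882, 465]) cube([993, 294, 155]);
translate([0, 1176, 620]) cube([993, 294, 155]);
translate([0, 1470, 775]) cube([993, 294, 155]);


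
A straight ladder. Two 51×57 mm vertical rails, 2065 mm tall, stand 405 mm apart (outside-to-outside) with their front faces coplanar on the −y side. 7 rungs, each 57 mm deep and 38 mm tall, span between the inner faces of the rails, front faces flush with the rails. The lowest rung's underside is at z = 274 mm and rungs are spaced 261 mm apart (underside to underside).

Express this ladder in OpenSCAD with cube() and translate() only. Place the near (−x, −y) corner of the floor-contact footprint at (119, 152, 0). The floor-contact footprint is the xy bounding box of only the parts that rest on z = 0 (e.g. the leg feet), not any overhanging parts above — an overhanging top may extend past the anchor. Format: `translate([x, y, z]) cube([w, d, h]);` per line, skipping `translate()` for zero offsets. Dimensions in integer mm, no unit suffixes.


translate([119, 152, 0]) cube([51, 57, 2065]);
translate([473, 152, 0]) cube([51, 57, 2065]);
translate([170, 152, 274]) cube([303, 57, 38]);
translate([170, 152, 535]) cube([303, 57, 38]);
translate([170, 152, 796]) cube([303, 57, 38]);
translate([170, 152, 1057]) cube([303, 57, 38]);
translate([170, 152, 1318]) cube([303, 57, 38]);
translate([170, 152, 1579]) cube([303, 57, 38]);
translate([170, 152, 1840]) cube([303, 57, 38]);


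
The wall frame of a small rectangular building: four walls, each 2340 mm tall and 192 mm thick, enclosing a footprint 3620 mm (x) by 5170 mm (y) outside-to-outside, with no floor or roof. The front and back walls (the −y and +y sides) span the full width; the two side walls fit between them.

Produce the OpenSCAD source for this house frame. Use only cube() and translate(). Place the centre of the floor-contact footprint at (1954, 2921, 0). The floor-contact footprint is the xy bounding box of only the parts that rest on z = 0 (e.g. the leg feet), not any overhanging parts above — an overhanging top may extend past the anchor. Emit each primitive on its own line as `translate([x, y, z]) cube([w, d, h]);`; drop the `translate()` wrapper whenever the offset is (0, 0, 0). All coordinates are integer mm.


translate([144, 336, 0]) cube([3620, 192, 2340]);
translate([144, 5314, 0]) cube([3620, 192, 2340]);
translate([144, 528, 0]) cube([192, 4786, 2340]);
translate([3572, 528, 0]) cube([192, 4786, 2340]);


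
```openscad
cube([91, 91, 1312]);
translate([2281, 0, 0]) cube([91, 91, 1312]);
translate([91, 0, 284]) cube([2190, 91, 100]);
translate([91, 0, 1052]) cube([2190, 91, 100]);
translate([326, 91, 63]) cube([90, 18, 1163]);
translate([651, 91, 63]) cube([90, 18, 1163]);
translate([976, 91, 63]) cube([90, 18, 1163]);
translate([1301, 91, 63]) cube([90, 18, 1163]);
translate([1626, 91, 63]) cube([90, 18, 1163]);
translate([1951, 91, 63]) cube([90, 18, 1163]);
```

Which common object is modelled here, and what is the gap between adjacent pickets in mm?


A fence section. The picket gap is 235 mm.

Two posts, two rails, 6 pickets — a fence section. Span 2190 mm holds 6 pickets of 90 mm with 7 equal gaps: ⌊(2190 − 6·90) / 7⌋ = 235 mm.


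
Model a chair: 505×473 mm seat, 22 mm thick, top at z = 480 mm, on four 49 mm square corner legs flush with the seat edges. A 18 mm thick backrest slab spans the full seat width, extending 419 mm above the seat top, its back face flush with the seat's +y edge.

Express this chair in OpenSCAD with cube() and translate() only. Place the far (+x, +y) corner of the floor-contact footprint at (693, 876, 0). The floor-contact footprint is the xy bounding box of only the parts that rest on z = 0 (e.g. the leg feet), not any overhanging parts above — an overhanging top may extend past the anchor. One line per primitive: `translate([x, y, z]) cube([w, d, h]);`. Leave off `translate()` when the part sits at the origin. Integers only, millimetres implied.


// leg_h = 480 - 22 = 458
translate([188, 403, 458]) cube([505, 473, 22]);
translate([188, 403, 0]) cube([49, 49, 458]);
translate([644, 403, 0]) cube([49, 49, 458]);
translate([188, 827, 0]) cube([49, 49, 458]);
translate([644, 827, 0]) cube([49, 49, 458]);
translate([188, 858, 480]) cube([505, 18, 419]);


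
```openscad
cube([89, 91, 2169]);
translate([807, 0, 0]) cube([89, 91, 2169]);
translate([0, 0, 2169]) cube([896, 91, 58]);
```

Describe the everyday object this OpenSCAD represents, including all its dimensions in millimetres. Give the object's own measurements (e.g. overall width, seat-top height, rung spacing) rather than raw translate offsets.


A door frame. The clear opening is 718 mm wide and 2169 mm high. Two 89 mm wide jambs, 91 mm deep, stand either side of the opening from the floor to the top of the opening. A 58 mm thick head sits across the top of both jambs, spanning the full outside width of the frame.


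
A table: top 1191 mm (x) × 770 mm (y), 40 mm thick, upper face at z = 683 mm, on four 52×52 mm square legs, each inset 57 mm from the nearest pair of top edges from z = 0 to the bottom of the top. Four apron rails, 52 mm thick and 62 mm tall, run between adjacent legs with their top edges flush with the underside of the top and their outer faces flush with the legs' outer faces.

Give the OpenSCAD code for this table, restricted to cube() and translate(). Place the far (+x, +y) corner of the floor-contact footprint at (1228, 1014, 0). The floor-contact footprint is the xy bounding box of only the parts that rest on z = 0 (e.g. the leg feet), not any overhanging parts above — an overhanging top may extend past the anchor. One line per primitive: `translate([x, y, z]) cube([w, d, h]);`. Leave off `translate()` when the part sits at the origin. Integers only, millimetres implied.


translate([94, 301, 643]) cube([1191, 770, 40]);
translate([151, 358, 0]) cube([52, 52, 643]);
translate([1176, 358, 0]) cube([52, 52, 643]);
translate([151, 962, 0]) cube([52, 52, 643]);
translate([1176, 962, 0]) cube([52, 52, 643]);
translate([203, 358, 581]) cube([973, 52, 62]);
translate([203, 962, 581]) cube([973, 52, 62]);
translate([151, 410, 581]) cube([52, 552, 62]);
translate([1176, 410, 581]) cube([52, 552, 62]);


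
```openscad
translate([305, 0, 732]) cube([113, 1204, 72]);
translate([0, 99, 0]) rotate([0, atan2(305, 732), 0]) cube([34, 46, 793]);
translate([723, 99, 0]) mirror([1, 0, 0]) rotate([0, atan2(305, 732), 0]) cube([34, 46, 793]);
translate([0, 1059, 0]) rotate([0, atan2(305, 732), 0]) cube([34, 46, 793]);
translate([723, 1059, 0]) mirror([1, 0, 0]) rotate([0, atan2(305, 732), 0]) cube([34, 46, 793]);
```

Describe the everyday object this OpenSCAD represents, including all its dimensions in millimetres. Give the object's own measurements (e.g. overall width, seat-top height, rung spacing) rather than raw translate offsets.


A sawhorse. A 113×1204×72 mm beam (x, y, z) sits on two A-frame leg pairs. Each pair is two raked legs of 34×46 mm section (46 mm along y) splaying symmetrically in x. Each leg rises 732 mm vertically over 305 mm of horizontal reach and is 793 mm long along its own axis. Every leg's outer bottom edge rests on the floor and its outer top edge meets a bottom edge of the beam — the left legs (tilting toward +x) meet the beam's −x bottom edge, the right legs (their mirror images, tilting toward −x) meet its +x bottom edge — so the leg tops tuck under the beam, the beam's underside is 732 mm above the floor, and the feet are 723 mm apart outside-to-outside with the beam centred between them. The two leg pairs are set in 99 mm from either end of the beam.


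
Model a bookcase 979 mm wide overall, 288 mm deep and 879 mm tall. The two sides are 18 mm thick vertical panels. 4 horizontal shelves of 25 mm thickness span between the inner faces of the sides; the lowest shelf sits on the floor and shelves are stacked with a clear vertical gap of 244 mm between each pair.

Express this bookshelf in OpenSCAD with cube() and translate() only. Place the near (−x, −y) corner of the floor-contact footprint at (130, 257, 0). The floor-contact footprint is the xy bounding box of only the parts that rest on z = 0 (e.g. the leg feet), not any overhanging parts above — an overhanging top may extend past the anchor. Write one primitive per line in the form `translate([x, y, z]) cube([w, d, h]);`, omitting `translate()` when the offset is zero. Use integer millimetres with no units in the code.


translate([130, 257, 0]) cube([18, 288, 879]);
translate([1091, 257, 0]) cube([18, 288, 879]);
translate([148, 257, 0]) cube([943, 288, 25]);
translate([148, 257, 269]) cube([943, 288, 25]);
translate([148, 257, 538]) cube([943, 288, 25]);
translate([148, 257, 807]) cube([943, 288, 25]);
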